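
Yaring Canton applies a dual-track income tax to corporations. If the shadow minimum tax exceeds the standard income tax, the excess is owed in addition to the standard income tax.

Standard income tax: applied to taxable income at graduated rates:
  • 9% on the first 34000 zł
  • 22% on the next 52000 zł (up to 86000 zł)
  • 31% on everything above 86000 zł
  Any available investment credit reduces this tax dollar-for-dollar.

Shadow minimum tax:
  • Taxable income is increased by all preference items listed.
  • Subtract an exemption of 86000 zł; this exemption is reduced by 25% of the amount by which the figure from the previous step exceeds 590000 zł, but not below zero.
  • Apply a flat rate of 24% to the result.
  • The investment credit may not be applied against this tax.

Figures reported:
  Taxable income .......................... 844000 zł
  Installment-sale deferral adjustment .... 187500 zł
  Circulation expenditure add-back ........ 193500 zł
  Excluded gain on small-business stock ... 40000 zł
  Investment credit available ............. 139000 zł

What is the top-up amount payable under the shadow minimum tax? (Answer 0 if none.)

193120 zł

Standard income tax:
  34000 zł × 9% = 3060 zł
  52000 zł × 22% = 11440 zł
  758000 zł × 31% = 234980 zł
  → 249480 zł
  Less investment credit 139000 zł → 110480 zł

Shadow minimum tax:
  Adjusted income: 844000 zł + 187500 zł + 193500 zł + 40000 zł = 1265000 zł
  Exemption: 25% × (1265000 zł − 590000 zł) = 168750 zł ≥ 86000 zł, so the exemption is fully phased out
  Base: 1265000 zł − 0 zł = 1265000 zł
  1265000 zł × 24% = 303600 zł

Excess of shadow minimum tax over standard income tax: 303600 zł − 110480 zł = 193120 zł.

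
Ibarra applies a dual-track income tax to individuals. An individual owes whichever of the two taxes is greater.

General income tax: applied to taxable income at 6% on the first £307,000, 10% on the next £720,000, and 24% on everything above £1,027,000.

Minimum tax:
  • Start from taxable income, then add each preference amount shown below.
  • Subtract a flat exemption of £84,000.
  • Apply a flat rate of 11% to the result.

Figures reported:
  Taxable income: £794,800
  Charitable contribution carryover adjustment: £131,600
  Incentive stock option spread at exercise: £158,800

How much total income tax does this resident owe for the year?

Minimum tax:
  Adjusted income: £794,800 + £131,600 + £158,800 = £1,085,200
  Less exemption £84,000 → base £1,001,200
  £1,001,200 × 11% = £110,132

General income tax:
  £307,000 × 6% = £18,420
  £487,800 × 10% = £48,780
  → £67,200

£110,132 > £67,200, so the minimum tax is the binding amount.

£110,132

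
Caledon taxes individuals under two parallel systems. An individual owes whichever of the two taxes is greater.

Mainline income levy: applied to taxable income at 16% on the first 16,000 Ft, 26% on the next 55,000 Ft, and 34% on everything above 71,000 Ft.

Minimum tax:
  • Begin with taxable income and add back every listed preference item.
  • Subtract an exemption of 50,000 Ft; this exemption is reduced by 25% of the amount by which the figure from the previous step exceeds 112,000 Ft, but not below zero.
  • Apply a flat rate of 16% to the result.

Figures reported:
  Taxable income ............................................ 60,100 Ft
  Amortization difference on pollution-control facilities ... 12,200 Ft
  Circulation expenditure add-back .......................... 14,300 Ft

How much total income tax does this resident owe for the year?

Mainline income levy:
  16,000 Ft × 16% = 2,560 Ft
  44,100 Ft × 26% = 11,466 Ft
  → 14,026 Ft

Minimum tax:
  Adjusted income: 60,100 Ft + 12,200 Ft + 14,300 Ft = 86,600 Ft
  Exemption: 86,600 Ft ≤ 112,000 Ft, so full 50,000 Ft applies
  Base: 86,600 Ft − 50,000 Ft = 36,600 Ft
  36,600 Ft × 16% = 5,856 Ft

14,026 Ft > 5,856 Ft, so the mainline income levy governs.

14,026 Ft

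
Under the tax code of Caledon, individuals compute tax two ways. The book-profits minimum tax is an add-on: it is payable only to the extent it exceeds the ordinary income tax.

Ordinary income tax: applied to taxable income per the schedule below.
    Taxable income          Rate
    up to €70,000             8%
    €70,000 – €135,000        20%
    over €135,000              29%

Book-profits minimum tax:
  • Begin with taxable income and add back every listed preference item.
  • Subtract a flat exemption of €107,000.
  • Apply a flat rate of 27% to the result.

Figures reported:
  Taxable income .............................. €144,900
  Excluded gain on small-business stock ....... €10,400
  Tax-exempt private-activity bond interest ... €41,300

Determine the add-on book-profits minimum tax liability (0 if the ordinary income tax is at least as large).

Book-profits minimum tax:
  Adjusted income: €144,900 + €10,400 + €41,300 = €196,600
  Less exemption €107,000 → base €89,600
  €89,600 × 27% = €24,192

Ordinary income tax:
  €70,000 × 8% = €5,600
  €65,000 × 20% = €13,000
  €9,900 × 29% = €2,871
  → €21,471

Excess of book-profits minimum tax over ordinary income tax: €24,192 − €21,471 = €2,721.

€2,721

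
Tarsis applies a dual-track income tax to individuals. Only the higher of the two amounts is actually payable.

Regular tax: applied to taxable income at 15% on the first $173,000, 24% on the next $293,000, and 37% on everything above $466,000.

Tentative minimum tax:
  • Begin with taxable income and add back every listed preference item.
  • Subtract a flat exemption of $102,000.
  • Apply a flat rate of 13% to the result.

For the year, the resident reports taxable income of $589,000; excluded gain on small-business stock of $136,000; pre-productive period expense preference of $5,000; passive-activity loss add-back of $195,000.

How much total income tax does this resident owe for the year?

Regular tax:
  $173,000 × 15% = $25,950
  $293,000 × 24% = $70,320
  $123,000 × 37% = $45,510
  → $141,780

Tentative minimum tax:
  Adjusted income: $589,000 + $136,000 + $5,000 + $195,000 = $925,000
  Less exemption $102,000 → base $823,000
  $823,000 × 13% = $106,990

$141,780 > $106,990, so the regular tax governs.

$141,780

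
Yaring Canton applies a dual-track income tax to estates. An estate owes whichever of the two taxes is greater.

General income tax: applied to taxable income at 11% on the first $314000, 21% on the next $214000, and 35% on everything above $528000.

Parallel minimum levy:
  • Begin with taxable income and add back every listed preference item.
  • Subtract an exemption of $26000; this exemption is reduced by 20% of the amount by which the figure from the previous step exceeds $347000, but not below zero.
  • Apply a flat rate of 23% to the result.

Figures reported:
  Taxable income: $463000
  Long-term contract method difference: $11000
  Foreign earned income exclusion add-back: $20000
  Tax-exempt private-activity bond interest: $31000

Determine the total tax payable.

$120750

General income tax:
  $314000 × 11% = $34540
  $149000 × 21% = $31290
  → $65830

Parallel minimum levy:
  Adjusted income: $463000 + $11000 + $20000 + $31000 = $525000
  Exemption: 20% × ($525000 − $347000) = $35600 ≥ $26000, so the exemption is fully phased out
  Base: $525000 − $0 = $525000
  $525000 × 23% = $120750

$120750 > $65830, so the parallel minimum levy is the binding amount.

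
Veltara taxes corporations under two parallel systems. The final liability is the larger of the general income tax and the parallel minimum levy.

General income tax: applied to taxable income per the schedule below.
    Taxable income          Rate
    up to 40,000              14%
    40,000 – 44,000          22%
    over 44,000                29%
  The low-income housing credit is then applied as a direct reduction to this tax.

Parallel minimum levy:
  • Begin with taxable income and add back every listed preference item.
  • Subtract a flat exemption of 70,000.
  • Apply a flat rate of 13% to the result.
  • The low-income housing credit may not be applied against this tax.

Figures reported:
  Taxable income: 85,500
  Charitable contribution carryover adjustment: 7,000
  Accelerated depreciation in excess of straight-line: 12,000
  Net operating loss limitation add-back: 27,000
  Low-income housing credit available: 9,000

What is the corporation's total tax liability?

9,515

General income tax:
  40,000 × 14% = 5,600
  4,000 × 22% = 880
  41,500 × 29% = 12,035
  → 18,515
  Less low-income housing credit 9,000 → 9,515

Parallel minimum levy:
  Adjusted income: 85,500 + 7,000 + 12,000 + 27,000 = 131,500
  Less exemption 70,000 → base 61,500
  61,500 × 13% = 7,995

9,515 > 7,995, so the general income tax governs.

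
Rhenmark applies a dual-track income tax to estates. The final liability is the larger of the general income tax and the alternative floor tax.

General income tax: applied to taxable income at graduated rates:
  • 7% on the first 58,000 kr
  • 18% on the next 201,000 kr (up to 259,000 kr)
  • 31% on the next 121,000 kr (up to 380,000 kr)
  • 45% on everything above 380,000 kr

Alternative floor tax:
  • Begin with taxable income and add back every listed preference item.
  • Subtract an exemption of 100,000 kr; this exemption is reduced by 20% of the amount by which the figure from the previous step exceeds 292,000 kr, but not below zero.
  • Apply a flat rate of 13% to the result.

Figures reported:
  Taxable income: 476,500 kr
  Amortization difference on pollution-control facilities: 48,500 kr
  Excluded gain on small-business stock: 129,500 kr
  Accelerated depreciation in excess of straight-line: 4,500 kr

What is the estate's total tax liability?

121,175 kr

Alternative floor tax:
  Adjusted income: 476,500 kr + 48,500 kr + 129,500 kr + 4,500 kr = 659,000 kr
  Exemption: 100,000 kr − 20% × (659,000 kr − 292,000 kr) = 100,000 kr − 73,400 kr = 26,600 kr
  Base: 659,000 kr − 26,600 kr = 632,400 kr
  632,400 kr × 13% = 82,212 kr

General income tax:
  58,000 kr × 7% = 4,060 kr
  201,000 kr × 18% = 36,180 kr
  121,000 kr × 31% = 37,510 kr
  96,500 kr × 45% = 43,425 kr
  → 121,175 kr

121,175 kr > 82,212 kr, so the general income tax governs.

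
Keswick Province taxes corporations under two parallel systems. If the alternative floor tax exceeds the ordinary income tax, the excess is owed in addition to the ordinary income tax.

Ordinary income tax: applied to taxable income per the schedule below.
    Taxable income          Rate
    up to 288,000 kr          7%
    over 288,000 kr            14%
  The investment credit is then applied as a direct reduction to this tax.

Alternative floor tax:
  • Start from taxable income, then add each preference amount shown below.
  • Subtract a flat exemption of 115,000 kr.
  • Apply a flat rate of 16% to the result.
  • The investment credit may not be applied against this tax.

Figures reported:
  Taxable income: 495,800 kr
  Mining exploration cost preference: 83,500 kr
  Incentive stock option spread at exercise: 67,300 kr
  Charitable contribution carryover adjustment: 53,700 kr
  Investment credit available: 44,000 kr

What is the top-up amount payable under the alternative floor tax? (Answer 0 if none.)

Ordinary income tax:
  288,000 kr × 7% = 20,160 kr
  207,800 kr × 14% = 29,092 kr
  → 49,252 kr
  Less investment credit 44,000 kr → 5,252 kr

Alternative floor tax:
  Adjusted income: 495,800 kr + 83,500 kr + 67,300 kr + 53,700 kr = 700,300 kr
  Less exemption 115,000 kr → base 585,300 kr
  585,300 kr × 16% = 93,648 kr

Excess of alternative floor tax over ordinary income tax: 93,648 kr − 5,252 kr = 88,396 kr.

88,396 kr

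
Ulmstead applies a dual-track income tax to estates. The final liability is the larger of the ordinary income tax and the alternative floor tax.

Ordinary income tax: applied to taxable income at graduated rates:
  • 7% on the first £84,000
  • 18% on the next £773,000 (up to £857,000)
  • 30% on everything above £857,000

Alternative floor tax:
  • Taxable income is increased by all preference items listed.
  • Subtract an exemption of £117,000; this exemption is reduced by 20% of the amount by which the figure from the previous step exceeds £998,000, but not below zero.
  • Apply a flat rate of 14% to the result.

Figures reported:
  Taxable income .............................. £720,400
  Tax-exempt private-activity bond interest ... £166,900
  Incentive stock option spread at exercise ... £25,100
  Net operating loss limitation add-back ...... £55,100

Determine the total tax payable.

£120,432

Ordinary income tax:
  £84,000 × 7% = £5,880
  £636,400 × 18% = £114,552
  → £120,432

Alternative floor tax:
  Adjusted income: £720,400 + £166,900 + £25,100 + £55,100 = £967,500
  Exemption: £967,500 ≤ £998,000, so full £117,000 applies
  Base: £967,500 − £117,000 = £850,500
  £850,500 × 14% = £119,070

£120,432 > £119,070, so the ordinary income tax governs.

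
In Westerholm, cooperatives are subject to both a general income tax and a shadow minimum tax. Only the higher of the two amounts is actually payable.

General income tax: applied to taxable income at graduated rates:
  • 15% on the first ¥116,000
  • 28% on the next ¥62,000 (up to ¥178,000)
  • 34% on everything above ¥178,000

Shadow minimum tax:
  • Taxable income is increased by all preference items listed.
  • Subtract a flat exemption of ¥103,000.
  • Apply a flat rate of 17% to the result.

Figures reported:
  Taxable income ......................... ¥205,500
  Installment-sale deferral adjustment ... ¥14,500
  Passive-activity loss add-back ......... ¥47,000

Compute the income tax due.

Shadow minimum tax:
  Adjusted income: ¥205,500 + ¥14,500 + ¥47,000 = ¥267,000
  Less exemption ¥103,000 → base ¥164,000
  ¥164,000 × 17% = ¥27,880

General income tax:
  ¥116,000 × 15% = ¥17,400
  ¥62,000 × 28% = ¥17,360
  ¥27,500 × 34% = ¥9,350
  → ¥44,110

¥44,110 > ¥27,880, so the general income tax governs.

¥44,110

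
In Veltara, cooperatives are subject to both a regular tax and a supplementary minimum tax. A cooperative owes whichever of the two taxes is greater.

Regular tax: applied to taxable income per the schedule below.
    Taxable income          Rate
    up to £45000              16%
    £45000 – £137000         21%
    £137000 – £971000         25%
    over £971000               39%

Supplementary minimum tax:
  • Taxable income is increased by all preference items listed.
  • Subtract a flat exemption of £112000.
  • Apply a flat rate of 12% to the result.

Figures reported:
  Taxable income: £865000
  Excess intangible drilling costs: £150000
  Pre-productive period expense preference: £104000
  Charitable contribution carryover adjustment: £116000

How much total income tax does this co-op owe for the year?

£208520

Regular tax:
  £45000 × 16% = £7200
  £92000 × 21% = £19320
  £728000 × 25% = £182000
  → £208520

Supplementary minimum tax:
  Adjusted income: £865000 + £150000 + £104000 + £116000 = £1235000
  Less exemption £112000 → base £1123000
  £1123000 × 12% = £134760

£208520 > £134760, so the regular tax governs.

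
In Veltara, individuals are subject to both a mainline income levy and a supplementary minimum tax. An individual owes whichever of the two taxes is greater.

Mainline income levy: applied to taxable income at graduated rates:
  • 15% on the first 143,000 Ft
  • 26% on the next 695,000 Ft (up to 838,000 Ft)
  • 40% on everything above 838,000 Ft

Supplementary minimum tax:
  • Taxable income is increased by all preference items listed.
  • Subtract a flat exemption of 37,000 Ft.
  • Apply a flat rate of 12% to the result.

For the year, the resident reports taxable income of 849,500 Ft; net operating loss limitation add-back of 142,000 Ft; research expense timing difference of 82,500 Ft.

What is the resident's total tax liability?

206,750 Ft

Supplementary minimum tax:
  Adjusted income: 849,500 Ft + 142,000 Ft + 82,500 Ft = 1,074,000 Ft
  Less exemption 37,000 Ft → base 1,037,000 Ft
  1,037,000 Ft × 12% = 124,440 Ft

Mainline income levy:
  143,000 Ft × 15% = 21,450 Ft
  695,000 Ft × 26% = 180,700 Ft
  11,500 Ft × 40% = 4,600 Ft
  → 206,750 Ft

206,750 Ft > 124,440 Ft, so the mainline income levy governs.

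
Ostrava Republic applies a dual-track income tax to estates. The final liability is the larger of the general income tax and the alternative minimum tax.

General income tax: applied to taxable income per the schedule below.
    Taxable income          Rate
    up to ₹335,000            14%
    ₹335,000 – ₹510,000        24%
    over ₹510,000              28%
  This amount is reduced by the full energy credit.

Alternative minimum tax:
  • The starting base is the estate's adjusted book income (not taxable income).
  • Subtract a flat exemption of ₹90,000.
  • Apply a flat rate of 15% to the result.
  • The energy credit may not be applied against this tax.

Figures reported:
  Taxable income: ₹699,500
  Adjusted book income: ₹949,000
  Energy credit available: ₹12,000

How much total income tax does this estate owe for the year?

₹129,960

Alternative minimum tax:
  Base (adjusted book income): ₹949,000
  Less exemption ₹90,000 → base ₹859,000
  ₹859,000 × 15% = ₹128,850

General income tax:
  ₹335,000 × 14% = ₹46,900
  ₹175,000 × 24% = ₹42,000
  ₹189,500 × 28% = ₹53,060
  → ₹141,960
  Less energy credit ₹12,000 → ₹129,960

₹129,960 > ₹128,850, so the general income tax governs.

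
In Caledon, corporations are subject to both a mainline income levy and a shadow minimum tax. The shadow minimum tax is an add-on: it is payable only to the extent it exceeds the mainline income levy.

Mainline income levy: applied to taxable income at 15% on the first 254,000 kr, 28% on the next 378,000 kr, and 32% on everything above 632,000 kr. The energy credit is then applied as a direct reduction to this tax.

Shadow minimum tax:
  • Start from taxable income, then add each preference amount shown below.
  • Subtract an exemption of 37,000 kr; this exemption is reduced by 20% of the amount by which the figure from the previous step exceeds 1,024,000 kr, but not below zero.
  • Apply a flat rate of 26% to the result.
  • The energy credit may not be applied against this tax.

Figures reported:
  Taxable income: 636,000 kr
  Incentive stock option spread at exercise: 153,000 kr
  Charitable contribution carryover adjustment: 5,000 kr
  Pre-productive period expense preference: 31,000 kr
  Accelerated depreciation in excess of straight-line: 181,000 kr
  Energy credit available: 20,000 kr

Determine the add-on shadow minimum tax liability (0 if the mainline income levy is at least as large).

126,720 kr

Shadow minimum tax:
  Adjusted income: 636,000 kr + 153,000 kr + 5,000 kr + 31,000 kr + 181,000 kr = 1,006,000 kr
  Exemption: 1,006,000 kr ≤ 1,024,000 kr, so full 37,000 kr applies
  Base: 1,006,000 kr − 37,000 kr = 969,000 kr
  969,000 kr × 26% = 251,940 kr

Mainline income levy:
  254,000 kr × 15% = 38,100 kr
  378,000 kr × 28% = 105,840 kr
  4,000 kr × 32% = 1,280 kr
  → 145,220 kr
  Less energy credit 20,000 kr → 125,220 kr

Excess of shadow minimum tax over mainline income levy: 251,940 kr − 125,220 kr = 126,720 kr.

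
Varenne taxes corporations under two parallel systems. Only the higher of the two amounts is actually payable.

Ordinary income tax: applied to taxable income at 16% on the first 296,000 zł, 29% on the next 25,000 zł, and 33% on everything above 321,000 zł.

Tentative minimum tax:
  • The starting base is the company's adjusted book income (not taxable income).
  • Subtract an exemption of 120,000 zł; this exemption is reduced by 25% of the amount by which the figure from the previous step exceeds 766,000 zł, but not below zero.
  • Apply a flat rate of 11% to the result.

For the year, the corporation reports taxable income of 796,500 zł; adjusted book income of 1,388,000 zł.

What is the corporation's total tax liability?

211,525 zł

Tentative minimum tax:
  Base (adjusted book income): 1,388,000 zł
  Exemption: 25% × (1,388,000 zł − 766,000 zł) = 155,500 zł ≥ 120,000 zł, so the exemption is fully phased out
  Base: 1,388,000 zł − 0 zł = 1,388,000 zł
  1,388,000 zł × 11% = 152,680 zł

Ordinary income tax:
  296,000 zł × 16% = 47,360 zł
  25,000 zł × 29% = 7,250 zł
  475,500 zł × 33% = 156,915 zł
  → 211,525 zł

211,525 zł > 152,680 zł, so the ordinary income tax governs.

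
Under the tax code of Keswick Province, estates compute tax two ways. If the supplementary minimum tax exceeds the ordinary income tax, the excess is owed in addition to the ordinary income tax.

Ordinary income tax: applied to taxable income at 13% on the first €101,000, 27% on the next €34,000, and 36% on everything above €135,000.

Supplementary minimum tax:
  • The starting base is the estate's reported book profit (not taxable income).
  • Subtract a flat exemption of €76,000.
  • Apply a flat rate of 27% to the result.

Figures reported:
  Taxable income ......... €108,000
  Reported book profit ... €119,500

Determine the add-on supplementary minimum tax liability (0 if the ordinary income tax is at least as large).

Ordinary income tax:
  €101,000 × 13% = €13,130
  €7,000 × 27% = €1,890
  → €15,020

Supplementary minimum tax:
  Base (reported book profit): €119,500
  Less exemption €76,000 → base €43,500
  €43,500 × 27% = €11,745

€11,745 ≤ €15,020, so no add-on is due.

€0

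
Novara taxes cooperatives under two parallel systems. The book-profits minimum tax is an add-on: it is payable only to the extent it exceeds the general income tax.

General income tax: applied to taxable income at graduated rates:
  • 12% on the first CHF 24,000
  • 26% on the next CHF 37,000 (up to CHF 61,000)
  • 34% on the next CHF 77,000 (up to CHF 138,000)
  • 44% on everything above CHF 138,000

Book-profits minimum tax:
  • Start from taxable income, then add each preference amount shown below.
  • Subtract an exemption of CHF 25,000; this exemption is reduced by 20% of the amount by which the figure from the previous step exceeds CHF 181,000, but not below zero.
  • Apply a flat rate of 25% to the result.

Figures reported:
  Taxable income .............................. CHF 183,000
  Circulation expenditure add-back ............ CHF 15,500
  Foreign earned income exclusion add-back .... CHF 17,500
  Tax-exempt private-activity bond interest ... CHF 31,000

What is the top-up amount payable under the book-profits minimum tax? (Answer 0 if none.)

General income tax:
  CHF 24,000 × 12% = CHF 2,880
  CHF 37,000 × 26% = CHF 9,620
  CHF 77,000 × 34% = CHF 26,180
  CHF 45,000 × 44% = CHF 19,800
  → CHF 58,480

Book-profits minimum tax:
  Adjusted income: CHF 183,000 + CHF 15,500 + CHF 17,500 + CHF 31,000 = CHF 247,000
  Exemption: CHF 25,000 − 20% × (CHF 247,000 − CHF 181,000) = CHF 25,000 − CHF 13,200 = CHF 11,800
  Base: CHF 247,000 − CHF 11,800 = CHF 235,200
  CHF 235,200 × 25% = CHF 58,800

Excess of book-profits minimum tax over general income tax: CHF 58,800 − CHF 58,480 = CHF 320.

CHF 320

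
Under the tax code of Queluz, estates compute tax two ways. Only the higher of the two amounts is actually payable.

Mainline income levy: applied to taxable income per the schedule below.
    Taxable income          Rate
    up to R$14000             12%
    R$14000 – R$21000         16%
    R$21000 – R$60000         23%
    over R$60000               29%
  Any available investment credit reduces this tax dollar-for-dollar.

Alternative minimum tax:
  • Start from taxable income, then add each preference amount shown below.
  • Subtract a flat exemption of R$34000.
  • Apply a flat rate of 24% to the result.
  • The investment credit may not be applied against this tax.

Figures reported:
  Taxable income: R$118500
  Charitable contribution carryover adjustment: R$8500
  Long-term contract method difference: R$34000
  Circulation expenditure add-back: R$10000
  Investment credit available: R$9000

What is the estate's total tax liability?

R$32880

Mainline income levy:
  R$14000 × 12% = R$1680
  R$7000 × 16% = R$1120
  R$39000 × 23% = R$8970
  R$58500 × 29% = R$16965
  → R$28735
  Less investment credit R$9000 → R$19735

Alternative minimum tax:
  Adjusted income: R$118500 + R$8500 + R$34000 + R$10000 = R$171000
  Less exemption R$34000 → base R$137000
  R$137000 × 24% = R$32880

R$32880 > R$19735, so the alternative minimum tax is the binding amount.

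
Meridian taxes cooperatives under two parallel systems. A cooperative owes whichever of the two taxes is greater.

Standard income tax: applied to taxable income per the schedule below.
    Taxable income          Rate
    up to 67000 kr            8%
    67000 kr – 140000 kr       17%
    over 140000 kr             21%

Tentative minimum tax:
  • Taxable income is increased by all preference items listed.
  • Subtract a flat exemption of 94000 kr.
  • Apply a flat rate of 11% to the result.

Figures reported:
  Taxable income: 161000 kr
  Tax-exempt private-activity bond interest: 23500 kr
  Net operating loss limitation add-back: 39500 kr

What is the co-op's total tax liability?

Standard income tax:
  67000 kr × 8% = 5360 kr
  73000 kr × 17% = 12410 kr
  21000 kr × 21% = 4410 kr
  → 22180 kr

Tentative minimum tax:
  Adjusted income: 161000 kr + 23500 kr + 39500 kr = 224000 kr
  Less exemption 94000 kr → base 130000 kr
  130000 kr × 11% = 14300 kr

22180 kr > 14300 kr, so the standard income tax governs.

22180 kr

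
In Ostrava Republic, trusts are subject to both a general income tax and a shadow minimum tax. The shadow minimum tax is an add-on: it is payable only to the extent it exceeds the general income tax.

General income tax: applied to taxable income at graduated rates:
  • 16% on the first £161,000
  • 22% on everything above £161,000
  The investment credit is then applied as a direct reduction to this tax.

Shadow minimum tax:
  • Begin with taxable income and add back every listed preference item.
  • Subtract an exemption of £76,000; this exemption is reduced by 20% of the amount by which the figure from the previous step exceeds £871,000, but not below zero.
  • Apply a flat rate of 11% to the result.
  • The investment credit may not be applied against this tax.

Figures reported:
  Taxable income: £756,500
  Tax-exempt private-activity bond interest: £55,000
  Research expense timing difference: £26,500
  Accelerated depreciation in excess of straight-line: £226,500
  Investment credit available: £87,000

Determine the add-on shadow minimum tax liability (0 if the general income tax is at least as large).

£43,222

Shadow minimum tax:
  Adjusted income: £756,500 + £55,000 + £26,500 + £226,500 = £1,064,500
  Exemption: £76,000 − 20% × (£1,064,500 − £871,000) = £76,000 − £38,700 = £37,300
  Base: £1,064,500 − £37,300 = £1,027,200
  £1,027,200 × 11% = £112,992

General income tax:
  £161,000 × 16% = £25,760
  £595,500 × 22% = £131,010
  → £156,770
  Less investment credit £87,000 → £69,770

Excess of shadow minimum tax over general income tax: £112,992 − £69,770 = £43,222.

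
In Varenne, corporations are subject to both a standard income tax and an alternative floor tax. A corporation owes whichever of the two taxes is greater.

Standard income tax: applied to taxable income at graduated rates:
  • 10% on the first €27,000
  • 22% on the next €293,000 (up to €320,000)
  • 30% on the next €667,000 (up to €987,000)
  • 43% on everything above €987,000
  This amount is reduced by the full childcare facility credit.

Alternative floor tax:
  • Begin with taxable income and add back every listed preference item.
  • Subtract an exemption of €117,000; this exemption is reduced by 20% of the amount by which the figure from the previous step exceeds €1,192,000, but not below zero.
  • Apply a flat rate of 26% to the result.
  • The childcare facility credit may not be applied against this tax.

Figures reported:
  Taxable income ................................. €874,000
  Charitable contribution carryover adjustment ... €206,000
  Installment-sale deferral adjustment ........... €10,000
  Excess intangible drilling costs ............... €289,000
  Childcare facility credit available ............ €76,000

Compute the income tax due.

€337,844

Alternative floor tax:
  Adjusted income: €874,000 + €206,000 + €10,000 + €289,000 = €1,379,000
  Exemption: €117,000 − 20% × (€1,379,000 − €1,192,000) = €117,000 − €37,400 = €79,600
  Base: €1,379,000 − €79,600 = €1,299,400
  €1,299,400 × 26% = €337,844

Standard income tax:
  €27,000 × 10% = €2,700
  €293,000 × 22% = €64,460
  €554,000 × 30% = €166,200
  → €233,360
  Less childcare facility credit €76,000 → €157,360

€337,844 > €157,360, so the alternative floor tax is the binding amount.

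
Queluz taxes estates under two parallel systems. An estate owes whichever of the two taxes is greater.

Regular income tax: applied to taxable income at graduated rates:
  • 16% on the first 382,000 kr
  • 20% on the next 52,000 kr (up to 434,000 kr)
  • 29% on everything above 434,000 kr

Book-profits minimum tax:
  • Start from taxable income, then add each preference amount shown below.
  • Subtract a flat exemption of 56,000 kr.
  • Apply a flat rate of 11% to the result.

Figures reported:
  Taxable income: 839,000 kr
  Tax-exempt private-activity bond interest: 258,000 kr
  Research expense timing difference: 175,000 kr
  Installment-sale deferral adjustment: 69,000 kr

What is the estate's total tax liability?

Book-profits minimum tax:
  Adjusted income: 839,000 kr + 258,000 kr + 175,000 kr + 69,000 kr = 1,341,000 kr
  Less exemption 56,000 kr → base 1,285,000 kr
  1,285,000 kr × 11% = 141,350 kr

Regular income tax:
  382,000 kr × 16% = 61,120 kr
  52,000 kr × 20% = 10,400 kr
  405,000 kr × 29% = 117,450 kr
  → 188,970 kr

188,970 kr > 141,350 kr, so the regular income tax governs.

188,970 kr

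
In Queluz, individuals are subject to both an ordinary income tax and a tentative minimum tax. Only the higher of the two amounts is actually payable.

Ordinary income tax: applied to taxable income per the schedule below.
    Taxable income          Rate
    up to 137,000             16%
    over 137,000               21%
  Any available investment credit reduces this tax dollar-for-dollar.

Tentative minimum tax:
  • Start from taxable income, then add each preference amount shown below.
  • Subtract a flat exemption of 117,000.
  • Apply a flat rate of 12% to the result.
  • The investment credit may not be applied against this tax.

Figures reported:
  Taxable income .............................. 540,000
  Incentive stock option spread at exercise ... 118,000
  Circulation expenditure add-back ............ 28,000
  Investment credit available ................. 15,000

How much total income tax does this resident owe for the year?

91,550

Ordinary income tax:
  137,000 × 16% = 21,920
  403,000 × 21% = 84,630
  → 106,550
  Less investment credit 15,000 → 91,550

Tentative minimum tax:
  Adjusted income: 540,000 + 118,000 + 28,000 = 686,000
  Less exemption 117,000 → base 569,000
  569,000 × 12% = 68,280

91,550 > 68,280, so the ordinary income tax governs.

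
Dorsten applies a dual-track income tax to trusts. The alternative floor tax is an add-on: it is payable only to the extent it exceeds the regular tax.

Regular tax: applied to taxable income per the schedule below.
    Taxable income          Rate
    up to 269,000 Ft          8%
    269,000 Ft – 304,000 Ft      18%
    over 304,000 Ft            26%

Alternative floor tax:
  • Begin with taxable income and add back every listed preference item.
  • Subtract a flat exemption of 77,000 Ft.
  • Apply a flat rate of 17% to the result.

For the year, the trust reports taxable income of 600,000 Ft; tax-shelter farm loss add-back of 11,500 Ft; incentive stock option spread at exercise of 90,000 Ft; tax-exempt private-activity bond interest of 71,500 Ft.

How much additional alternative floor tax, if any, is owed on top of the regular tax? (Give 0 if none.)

Regular tax:
  269,000 Ft × 8% = 21,520 Ft
  35,000 Ft × 18% = 6,300 Ft
  296,000 Ft × 26% = 76,960 Ft
  → 104,780 Ft

Alternative floor tax:
  Adjusted income: 600,000 Ft + 11,500 Ft + 90,000 Ft + 71,500 Ft = 773,000 Ft
  Less exemption 77,000 Ft → base 696,000 Ft
  696,000 Ft × 17% = 118,320 Ft

Excess of alternative floor tax over regular tax: 118,320 Ft − 104,780 Ft = 13,540 Ft.

13,540 Ft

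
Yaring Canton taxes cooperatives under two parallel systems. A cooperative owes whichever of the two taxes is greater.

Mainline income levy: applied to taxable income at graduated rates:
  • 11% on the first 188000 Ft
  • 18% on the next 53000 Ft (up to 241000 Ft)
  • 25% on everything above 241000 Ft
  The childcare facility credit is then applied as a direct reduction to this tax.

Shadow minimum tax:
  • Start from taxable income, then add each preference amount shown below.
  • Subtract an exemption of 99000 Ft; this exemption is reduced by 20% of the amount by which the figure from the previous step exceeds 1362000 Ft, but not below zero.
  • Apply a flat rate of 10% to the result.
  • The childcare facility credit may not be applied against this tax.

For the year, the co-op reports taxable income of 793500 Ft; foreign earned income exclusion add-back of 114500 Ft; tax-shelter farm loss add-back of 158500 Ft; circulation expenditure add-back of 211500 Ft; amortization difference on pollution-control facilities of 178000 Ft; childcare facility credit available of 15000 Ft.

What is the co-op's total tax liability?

Shadow minimum tax:
  Adjusted income: 793500 Ft + 114500 Ft + 158500 Ft + 211500 Ft + 178000 Ft = 1456000 Ft
  Exemption: 99000 Ft − 20% × (1456000 Ft − 1362000 Ft) = 99000 Ft − 18800 Ft = 80200 Ft
  Base: 1456000 Ft − 80200 Ft = 1375800 Ft
  1375800 Ft × 10% = 137580 Ft

Mainline income levy:
  188000 Ft × 11% = 20680 Ft
  53000 Ft × 18% = 9540 Ft
  552500 Ft × 25% = 138125 Ft
  → 168345 Ft
  Less childcare facility credit 15000 Ft → 153345 Ft

153345 Ft > 137580 Ft, so the mainline income levy governs.

153345 Ft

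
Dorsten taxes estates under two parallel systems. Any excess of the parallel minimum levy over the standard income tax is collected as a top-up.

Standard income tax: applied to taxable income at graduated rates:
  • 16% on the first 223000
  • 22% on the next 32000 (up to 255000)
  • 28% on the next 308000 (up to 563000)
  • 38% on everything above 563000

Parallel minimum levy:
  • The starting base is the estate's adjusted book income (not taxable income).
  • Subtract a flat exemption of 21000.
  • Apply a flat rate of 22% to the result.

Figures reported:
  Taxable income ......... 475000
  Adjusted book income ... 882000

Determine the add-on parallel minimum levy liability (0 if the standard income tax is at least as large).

Parallel minimum levy:
  Base (adjusted book income): 882000
  Less exemption 21000 → base 861000
  861000 × 22% = 189420

Standard income tax:
  223000 × 16% = 35680
  32000 × 22% = 7040
  220000 × 28% = 61600
  → 104320

Excess of parallel minimum levy over standard income tax: 189420 − 104320 = 85100.

85100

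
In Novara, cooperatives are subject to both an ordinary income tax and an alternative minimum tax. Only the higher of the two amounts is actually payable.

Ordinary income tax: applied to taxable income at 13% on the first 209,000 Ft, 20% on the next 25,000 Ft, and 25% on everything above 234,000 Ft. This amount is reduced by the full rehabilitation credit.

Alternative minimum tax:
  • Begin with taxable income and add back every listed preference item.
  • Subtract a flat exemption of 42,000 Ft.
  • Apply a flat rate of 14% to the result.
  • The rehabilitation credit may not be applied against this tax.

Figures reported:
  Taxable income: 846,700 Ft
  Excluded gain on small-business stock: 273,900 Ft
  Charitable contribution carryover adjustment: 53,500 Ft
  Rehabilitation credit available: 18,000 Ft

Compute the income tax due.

167,345 Ft

Ordinary income tax:
  209,000 Ft × 13% = 27,170 Ft
  25,000 Ft × 20% = 5,000 Ft
  612,700 Ft × 25% = 153,175 Ft
  → 185,345 Ft
  Less rehabilitation credit 18,000 Ft → 167,345 Ft

Alternative minimum tax:
  Adjusted income: 846,700 Ft + 273,900 Ft + 53,500 Ft = 1,174,100 Ft
  Less exemption 42,000 Ft → base 1,132,100 Ft
  1,132,100 Ft × 14% = 158,494 Ft

167,345 Ft > 158,494 Ft, so the ordinary income tax governs.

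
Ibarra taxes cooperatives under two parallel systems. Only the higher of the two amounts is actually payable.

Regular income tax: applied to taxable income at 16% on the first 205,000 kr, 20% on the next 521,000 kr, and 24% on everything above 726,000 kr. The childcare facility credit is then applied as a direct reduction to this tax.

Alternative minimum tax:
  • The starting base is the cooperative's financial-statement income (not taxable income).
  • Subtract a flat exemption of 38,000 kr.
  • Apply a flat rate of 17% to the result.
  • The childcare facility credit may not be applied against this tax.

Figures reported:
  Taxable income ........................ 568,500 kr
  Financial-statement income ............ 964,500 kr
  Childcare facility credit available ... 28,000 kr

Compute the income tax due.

157,505 kr

Alternative minimum tax:
  Base (financial-statement income): 964,500 kr
  Less exemption 38,000 kr → base 926,500 kr
  926,500 kr × 17% = 157,505 kr

Regular income tax:
  205,000 kr × 16% = 32,800 kr
  363,500 kr × 20% = 72,700 kr
  → 105,500 kr
  Less childcare facility credit 28,000 kr → 77,500 kr

157,505 kr > 77,500 kr, so the alternative minimum tax is the binding amount.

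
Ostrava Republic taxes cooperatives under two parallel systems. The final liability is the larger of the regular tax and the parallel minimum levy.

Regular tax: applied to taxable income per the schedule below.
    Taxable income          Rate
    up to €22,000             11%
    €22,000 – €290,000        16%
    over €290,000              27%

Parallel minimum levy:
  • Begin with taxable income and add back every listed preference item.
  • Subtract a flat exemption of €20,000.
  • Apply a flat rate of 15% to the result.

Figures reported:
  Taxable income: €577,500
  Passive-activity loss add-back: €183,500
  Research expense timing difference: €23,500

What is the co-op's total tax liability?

Parallel minimum levy:
  Adjusted income: €577,500 + €183,500 + €23,500 = €784,500
  Less exemption €20,000 → base €764,500
  €764,500 × 15% = €114,675

Regular tax:
  €22,000 × 11% = €2,420
  €268,000 × 16% = €42,880
  €287,500 × 27% = €77,625
  → €122,925

€122,925 > €114,675, so the regular tax governs.

€122,925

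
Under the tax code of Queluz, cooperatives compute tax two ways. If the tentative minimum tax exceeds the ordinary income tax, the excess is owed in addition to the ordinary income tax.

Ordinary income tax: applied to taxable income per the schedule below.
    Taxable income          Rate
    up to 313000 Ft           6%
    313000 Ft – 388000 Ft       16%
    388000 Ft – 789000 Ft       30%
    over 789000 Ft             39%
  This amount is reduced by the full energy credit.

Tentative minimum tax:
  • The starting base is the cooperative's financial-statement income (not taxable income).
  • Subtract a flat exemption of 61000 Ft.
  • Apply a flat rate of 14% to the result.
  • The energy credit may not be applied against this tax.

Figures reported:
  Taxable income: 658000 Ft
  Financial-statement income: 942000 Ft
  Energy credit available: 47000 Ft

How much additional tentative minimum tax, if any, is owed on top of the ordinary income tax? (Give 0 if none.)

58560 Ft

Ordinary income tax:
  313000 Ft × 6% = 18780 Ft
  75000 Ft × 16% = 12000 Ft
  270000 Ft × 30% = 81000 Ft
  → 111780 Ft
  Less energy credit 47000 Ft → 64780 Ft

Tentative minimum tax:
  Base (financial-statement income): 942000 Ft
  Less exemption 61000 Ft → base 881000 Ft
  881000 Ft × 14% = 123340 Ft

Excess of tentative minimum tax over ordinary income tax: 123340 Ft − 64780 Ft = 58560 Ft.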